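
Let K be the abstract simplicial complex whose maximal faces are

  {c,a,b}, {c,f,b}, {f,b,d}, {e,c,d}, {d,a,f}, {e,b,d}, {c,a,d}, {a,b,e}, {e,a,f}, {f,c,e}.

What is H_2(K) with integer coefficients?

We work with the vertex ordering a < b < c < d < e < f. The simplices of K, each written with vertices in increasing order, are:

  0-simplices (6): a, b, c, d, e, f
  1-simplices (15): ab, ac, ad, ae, af, bc, bd, be, bf, cd, ce, cf, de, df, ef
  2-simplices (10): abc, abe, acd, adf, aef, bcf, bde, bdf, cde, cef

Hence C_0 ≅ Z^6, C_1 ≅ Z^15, C_2 ≅ Z^10.

The boundary map ∂_1: C_1 → C_0 is given by ∂[p,q] = [q] − [p].
As a 6×15 matrix over Z this has rank 5, with invariant factors (1,1,1,1,1).

Boundary ∂_2: C_2 → C_1 maps a triangle to the signed sum of its edges. For instance
  ∂abe = be − ae + ab,
  ∂acd = cd − ad + ac.
This gives a 15×10 integer matrix of rank 10; reducing to Smith normal form yields diagonal entries (1,1,1,1,1,1,1,1,1,2).

Reading off H_k = ker ∂_k / im ∂_{k+1}:

  H_2: rank ker ∂_2 − rank ∂_3 = (10 − 10) − 0 = 0, and there is no ∂_3, so H_2 = 0.

(K is a triangulation of the real projective plane RP^2.)

H_2 ≅ 0.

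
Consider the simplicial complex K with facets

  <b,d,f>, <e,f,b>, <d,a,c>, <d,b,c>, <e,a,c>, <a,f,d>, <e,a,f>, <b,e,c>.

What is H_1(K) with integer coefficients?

H_1 = 0.

Order the vertices as a < b < c < d < e < f. Listing each simplex with vertices in this order, K has dimension 2 with simplices:

  0-simplices (6): a, b, c, d, e, f
  1-simplices (12): ac, ad, ae, af, bc, bd, be, bf, cd, ce, df, ef
  2-simplices (8): acd, ace, adf, aef, bcd, bce, bdf, bef

so the chain groups are C_0 ≅ Z^6, C_1 ≅ Z^12, C_2 ≅ Z^8.

∂_1: C_1 → C_0 maps an edge to its endpoints' difference, ∂[p,q] = q − p. For instance
  ∂cd = d − c.
The resulting 6×12 matrix has rank 5, and its Smith normal form has invariant factors (1,1,1,1,1).

Boundary ∂_2: C_2 → C_1 acts by ∂[p,q,r] = [q,r] − [p,r] + [p,q]. For instance
  ∂bdf = df − bf + bd,
  ∂bce = ce − be + bc.
The 12×8 boundary matrix has rank 7 and Smith normal form diag(1,1,1,1,1,1,1).

Computing H_k = (kernel of ∂_k) / (image of ∂_{k+1}):

  H_1: rank ker ∂_1 − rank ∂_2 = (12 − 5) − 7 = 0, and the invariant factors of ∂_2 are all 1, so H_1 ≅ 0.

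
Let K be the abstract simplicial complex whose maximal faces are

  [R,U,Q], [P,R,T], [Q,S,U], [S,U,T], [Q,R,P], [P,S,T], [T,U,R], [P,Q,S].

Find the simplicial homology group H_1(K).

Take the total order P < Q < R < S < T < U on the vertex set. Then K (dimension 2) consists of the simplices:

  0-simplices (6): P, Q, R, S, T, U
  1-simplices (12): PQ, PR, PS, PT, QR, QS, QU, RT, RU, ST, SU, TU
  2-simplices (8): PQR, PQS, PRT, PST, QRU, QSU, RTU, STU

so the chain groups are C_0 ≅ Z^6, C_1 ≅ Z^12, C_2 ≅ Z^8.

∂_1: C_1 → C_0 maps an edge to its endpoints' difference, ∂[p,q] = q − p. For instance
  ∂PR = R − P.
This gives a 6×12 integer matrix of rank 5; reducing to Smith normal form yields diagonal entries (1,1,1,1,1).

The boundary map ∂_2: C_2 → C_1 sends each 2-simplex [p,q,r] to [q,r] − [p,r] + [p,q]. For instance
  ∂PST = ST − PT + PS,
  ∂QSU = SU − QU + QS.
The resulting 12×8 matrix has rank 7, and its Smith normal form has invariant factors (1,1,1,1,1,1,1).

Reading off H_k = ker ∂_k / im ∂_{k+1}:

  H_1: rank ker ∂_1 − rank ∂_2 = (12 − 5) − 7 = 0, and the invariant factors of ∂_2 are all 1, so H_1 = 0.

(K is a triangulation of the 2-sphere S^2.)

H_1 ≅ 0.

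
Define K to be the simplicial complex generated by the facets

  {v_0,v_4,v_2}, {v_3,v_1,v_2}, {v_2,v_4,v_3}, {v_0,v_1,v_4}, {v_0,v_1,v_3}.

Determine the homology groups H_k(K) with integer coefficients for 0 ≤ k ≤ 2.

We work with the vertex ordering v_0 < v_1 < v_2 < v_3 < v_4. The simplices of K, each written with vertices in increasing order, are:

  0-simplices (5): [v_0], [v_1], [v_2], [v_3], [v_4]
  1-simplices (10): [v_0,v_1], [v_0,v_2], [v_0,v_3], [v_0,v_4], [v_1,v_2], [v_1,v_3], [v_1,v_4], [v_2,v_3], [v_2,v_4], [v_3,v_4]
  2-simplices (5): [v_0,v_1,v_3], [v_0,v_1,v_4], [v_0,v_2,v_4], [v_1,v_2,v_3], [v_2,v_3,v_4]

Hence C_0 ≅ Z^5, C_1 ≅ Z^10, C_2 ≅ Z^5.

The boundary map ∂_1: C_1 → C_0 sends each edge [p,q] (with p < q) to q − p.
The resulting 5×10 matrix has rank 4, and its Smith normal form has invariant factors (1,1,1,1).

Boundary ∂_2: C_2 → C_1 maps a triangle to the signed sum of its edges. For instance
  ∂[v_0,v_2,v_4] = [v_2,v_4] − [v_0,v_4] + [v_0,v_2],
  ∂[v_1,v_2,v_3] = [v_2,v_3] − [v_1,v_3] + [v_1,v_2].
As a 10×5 matrix over Z this has rank 5, with invariant factors (1,1,1,1,1).

From H_k ≅ ker(∂_k) / im(∂_{k+1}) we obtain:

  H_0: rank C_0 − rank ∂_1 = 5 − 4 = 1, and the invariant factors of ∂_1 are all 1, so H_0 = Z.
  H_1: rank ker ∂_1 − rank ∂_2 = (10 − 4) − 5 = 1, and the invariant factors of ∂_2 are all 1, so H_1 = Z.
  H_2: rank ker ∂_2 − rank ∂_3 = (5 − 5) − 0 = 0, and there is no ∂_3, so H_2 = 0.

As a check, the Euler characteristic is 5 − 10 + 5 = 0, which agrees with 1 − 1 + 0 = 0.

H_0 ≅ Z,  H_1 ≅ Z,  H_2 = 0.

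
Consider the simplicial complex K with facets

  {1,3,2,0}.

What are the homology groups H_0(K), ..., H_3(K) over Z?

H_0 ≅ Z,  H_1 = 0,  H_2 = 0,  H_3 = 0.

We work with the vertex ordering 0 < 1 < 2 < 3. The simplices of K, each written with vertices in increasing order, are:

  0-simplices (4): [0], [1], [2], [3]
  1-simplices (6): [0,1], [0,2], [0,3], [1,2], [1,3], [2,3]
  2-simplices (4): [0,1,2], [0,1,3], [0,2,3], [1,2,3]
  3-simplices (1): [0,1,2,3]

giving chain groups C_0 ≅ Z^4, C_1 ≅ Z^6, C_2 ≅ Z^4, C_3 ≅ Z^1.

∂_1: C_1 → C_0 is given by ∂[p,q] = [q] − [p].
As a 4×6 matrix over Z this has rank 3, with invariant factors (1,1,1).

The boundary map ∂_2: C_2 → C_1 sends each 2-simplex [p,q,r] to [q,r] − [p,r] + [p,q]. For instance
  ∂[0,2,3] = [2,3] − [0,3] + [0,2],
  ∂[1,2,3] = [2,3] − [1,3] + [1,2].
The 6×4 boundary matrix has rank 3 and Smith normal form diag(1,1,1).

The boundary map ∂_3: C_3 → C_2 sends each 3-simplex σ to the alternating sum Σ_i (−1)^i (σ with its i-th vertex removed). For instance
  ∂[0,1,2,3] = [1,2,3] − [0,2,3] + [0,1,3] − [0,1,2].
The resulting 4×1 matrix has rank 1, and its Smith normal form has invariant factors (1).

Reading off H_k = ker ∂_k / im ∂_{k+1}:

  H_0: rank C_0 − rank ∂_1 = 4 − 3 = 1, and the invariant factors of ∂_1 are all 1, so H_0 ≅ Z.
  H_1: rank ker ∂_1 − rank ∂_2 = (6 − 3) − 3 = 0, and the invariant factors of ∂_2 are all 1, so H_1 ≅ 0.
  H_2: rank ker ∂_2 − rank ∂_3 = (4 − 3) − 1 = 0, and the invariant factors of ∂_3 are all 1, so H_2 ≅ 0.
  H_3: rank ker ∂_3 − rank ∂_4 = (1 − 1) − 0 = 0, and there is no ∂_4, so H_3 ≅ 0.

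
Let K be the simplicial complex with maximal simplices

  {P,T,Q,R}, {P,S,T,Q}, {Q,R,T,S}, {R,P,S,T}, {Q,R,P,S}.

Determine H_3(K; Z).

H_3 = Z.

K has 5 vertices, 10 edges, 10 triangles, 5 3-simplices.
rank ∂_3 = 4, rank ∂_4 = 0 ⇒ b_3 = 5 − 4 − 0 = 1. So H_3 ≅ Z.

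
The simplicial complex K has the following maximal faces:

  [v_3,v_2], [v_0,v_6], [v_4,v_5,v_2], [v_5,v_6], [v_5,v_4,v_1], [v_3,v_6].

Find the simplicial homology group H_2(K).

H_2 = 0.

Fix the vertex order v_0 < v_1 < v_2 < v_3 < v_4 < v_5 < v_6 and write every simplex with vertices in increasing order. Then dim K = 2 and the simplices of K are:

  0-simplices (7): [v_0], [v_1], [v_2], [v_3], [v_4], [v_5], [v_6]
  1-simplices (9): [v_0,v_6], [v_1,v_4], [v_1,v_5], [v_2,v_3], [v_2,v_4], [v_2,v_5], [v_3,v_6], [v_4,v_5], [v_5,v_6]
  2-simplices (2): [v_1,v_4,v_5], [v_2,v_4,v_5]

giving chain groups C_0 ≅ Z^7, C_1 ≅ Z^9, C_2 ≅ Z^2.

Boundary ∂_1: C_1 → C_0 sends each edge [p,q] (with p < q) to q − p.
As a 7×9 matrix over Z this has rank 6, with invariant factors (1,1,1,1,1,1).

∂_2: C_2 → C_1 maps a triangle to the signed sum of its edges. For instance
  ∂[v_2,v_4,v_5] = [v_4,v_5] − [v_2,v_5] + [v_2,v_4],
  ∂[v_1,v_4,v_5] = [v_4,v_5] − [v_1,v_5] + [v_1,v_4].
The resulting 9×2 matrix has rank 2, and its Smith normal form has invariant factors (1,1).

Computing H_k = (kernel of ∂_k) / (image of ∂_{k+1}):

  H_2: rank ker ∂_2 − rank ∂_3 = (2 − 2) − 0 = 0, and there is no ∂_3, so H_2 ≅ 0.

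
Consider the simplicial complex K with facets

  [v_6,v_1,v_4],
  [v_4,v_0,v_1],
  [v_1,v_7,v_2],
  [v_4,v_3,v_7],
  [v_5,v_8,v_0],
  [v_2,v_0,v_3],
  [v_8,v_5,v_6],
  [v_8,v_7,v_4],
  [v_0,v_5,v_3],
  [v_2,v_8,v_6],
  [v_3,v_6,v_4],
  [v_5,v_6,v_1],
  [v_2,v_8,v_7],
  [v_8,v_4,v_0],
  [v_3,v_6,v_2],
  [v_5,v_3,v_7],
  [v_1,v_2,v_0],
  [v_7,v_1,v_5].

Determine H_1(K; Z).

H_1 = Z^2.

We work with the vertex ordering v_0 < v_1 < v_2 < v_3 < v_4 < v_5 < v_6 < v_7 < v_8. The simplices of K, each written with vertices in increasing order, are:

  0-simplices (9): [v_0], [v_1], [v_2], [v_3], [v_4], [v_5], [v_6], [v_7], [v_8]
  1-simplices (27): (27 of them)
  2-simplices (18): (18 of them)

Hence C_0 ≅ Z^9, C_1 ≅ Z^27, C_2 ≅ Z^18.

The boundary map ∂_1: C_1 → C_0 maps an edge to its endpoints' difference, ∂[p,q] = q − p.
The resulting 9×27 matrix has rank 8, and its Smith normal form has invariant factors (1,1,1,1,1,1,1,1).

∂_2: C_2 → C_1 acts by ∂[p,q,r] = [q,r] − [p,r] + [p,q]. For instance
  ∂[v_0,v_3,v_5] = [v_3,v_5] − [v_0,v_5] + [v_0,v_3],
  ∂[v_1,v_5,v_7] = [v_5,v_7] − [v_1,v_7] + [v_1,v_5].
As a 27×18 matrix over Z this has rank 17, with invariant factors (1,1,1,1,1,1,1,1,1,1,1,1,1,1,1,1,1).

Computing H_k = (kernel of ∂_k) / (image of ∂_{k+1}):

  H_1: rank ker ∂_1 − rank ∂_2 = (27 − 8) − 17 = 2, and the invariant factors of ∂_2 are all 1, so H_1 = Z^2.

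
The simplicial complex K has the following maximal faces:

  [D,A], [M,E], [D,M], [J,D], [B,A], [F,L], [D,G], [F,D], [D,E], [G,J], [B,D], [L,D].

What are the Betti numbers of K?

b_0 = 1, b_1 = 4.

Order the vertices as A < B < D < E < F < G < J < L < M. Listing each simplex with vertices in this order, K has dimension 1 with simplices:

  0-simplices (9): A, B, D, E, F, G, J, L, M
  1-simplices (12): AB, AD, BD, DE, DF, DG, DJ, DL, DM, EM, FL, GJ

giving chain groups C_0 ≅ Z^9, C_1 ≅ Z^12.

∂_1: C_1 → C_0 is given by ∂[p,q] = [q] − [p].
This gives a 9×12 integer matrix of rank 8; reducing to Smith normal form yields diagonal entries (1,1,1,1,1,1,1,1).

From H_k ≅ ker(∂_k) / im(∂_{k+1}) we obtain:

  H_0: rank C_0 − rank ∂_1 = 9 − 8 = 1, and the invariant factors of ∂_1 are all 1, so H_0 = Z.
  H_1: rank ker ∂_1 − rank ∂_2 = (12 − 8) − 0 = 4, and there is no ∂_2, so H_1 = Z^4.

(K is a triangulation of a wedge of 4 circles.)

Hence the Betti numbers are b_0 = 1, b_1 = 4.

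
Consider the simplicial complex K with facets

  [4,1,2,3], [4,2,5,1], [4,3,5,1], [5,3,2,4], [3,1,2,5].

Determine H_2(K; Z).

We work with the vertex ordering 1 < 2 < 3 < 4 < 5. The simplices of K, each written with vertices in increasing order, are:

  0-simplices (5): [1], [2], [3], [4], [5]
  1-simplices (10): [1,2], [1,3], [1,4], [1,5], [2,3], [2,4], [2,5], [3,4], [3,5], [4,5]
  2-simplices (10): [1,2,3], [1,2,4], [1,2,5], [1,3,4], [1,3,5], [1,4,5], [2,3,4], [2,3,5], [2,4,5], [3,4,5]
  3-simplices (5): [1,2,3,4], [1,2,3,5], [1,2,4,5], [1,3,4,5], [2,3,4,5]

giving chain groups C_0 ≅ Z^5, C_1 ≅ Z^10, C_2 ≅ Z^10, C_3 ≅ Z^5.

∂_1: C_1 → C_0 is given by ∂[p,q] = [q] − [p]. For instance
  ∂[1,4] = [4] − [1].
As a 5×10 matrix over Z this has rank 4, with invariant factors (1,1,1,1).

The boundary map ∂_2: C_2 → C_1 maps a triangle to the signed sum of its edges. For instance
  ∂[2,3,4] = [3,4] − [2,4] + [2,3],
  ∂[2,3,5] = [3,5] − [2,5] + [2,3].
As a 10×10 matrix over Z this has rank 6, with invariant factors (1,1,1,1,1,1).

The boundary map ∂_3: C_3 → C_2 sends each 3-simplex σ to the alternating sum Σ_i (−1)^i (σ with its i-th vertex removed). For instance
  ∂[2,3,4,5] = [3,4,5] − [2,4,5] + [2,3,5] − [2,3,4],
  ∂[1,2,3,4] = [2,3,4] − [1,3,4] + [1,2,4] − [1,2,3].
This gives a 10×5 integer matrix of rank 4; reducing to Smith normal form yields diagonal entries (1,1,1,1).

Computing H_k = (kernel of ∂_k) / (image of ∂_{k+1}):

  H_2: rank ker ∂_2 − rank ∂_3 = (10 − 6) − 4 = 0, and the invariant factors of ∂_3 are all 1, so H_2 ≅ 0.

H_2 = 0.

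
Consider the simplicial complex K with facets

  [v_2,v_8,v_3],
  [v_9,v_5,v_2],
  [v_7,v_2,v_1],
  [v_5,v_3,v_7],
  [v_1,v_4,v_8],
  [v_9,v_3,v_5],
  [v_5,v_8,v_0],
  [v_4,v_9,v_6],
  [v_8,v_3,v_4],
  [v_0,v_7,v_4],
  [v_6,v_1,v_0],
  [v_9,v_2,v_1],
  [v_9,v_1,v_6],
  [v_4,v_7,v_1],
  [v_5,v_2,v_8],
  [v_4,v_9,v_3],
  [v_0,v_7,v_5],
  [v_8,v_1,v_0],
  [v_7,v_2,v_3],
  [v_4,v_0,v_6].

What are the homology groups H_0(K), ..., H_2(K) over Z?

H_0 = Z,  H_1 = Z ⊕ Z/2Z,  H_2 = 0.

K has 10 vertices, 30 edges, 20 triangles.
rank ∂_0 = 0, rank ∂_1 = 9 ⇒ b_0 = 10 − 0 − 9 = 1; all invariant factors of ∂_1 are 1 so no torsion. So H_0 = Z.
rank ∂_1 = 9, rank ∂_2 = 20 ⇒ b_1 = 30 − 9 − 20 = 1; ∂_2 has invariant factor(s) [2] giving torsion. So H_1 = Z ⊕ Z/2Z.
rank ∂_2 = 20, rank ∂_3 = 0 ⇒ b_2 = 20 − 20 − 0 = 0. So H_2 = 0.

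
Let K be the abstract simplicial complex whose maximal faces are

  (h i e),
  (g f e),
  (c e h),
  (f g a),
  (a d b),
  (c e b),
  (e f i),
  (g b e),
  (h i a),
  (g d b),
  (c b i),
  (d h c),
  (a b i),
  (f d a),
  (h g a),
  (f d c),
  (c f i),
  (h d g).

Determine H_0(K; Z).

H_0 = Z.

Order the vertices as a < b < c < d < e < f < g < h < i. Listing each simplex with vertices in this order, K has dimension 2 with simplices:

  0-simplices (9): a, b, c, d, e, f, g, h, i
  1-simplices (27): ab, ad, af, ag, ah, ai, bc, bd, be, bg, bi, cd, ce, cf, ch, ci, df, dg, dh, ef, eg, eh, ei, fg, fi, gh, hi
  2-simplices (18): abd, abi, adf, afg, agh, ahi, bce, bci, bdg, beg, cdf, cdh, ceh, cfi, dgh, efg, efi, ehi

so the chain groups are C_0 ≅ Z^9, C_1 ≅ Z^27, C_2 ≅ Z^18.

The boundary map ∂_1: C_1 → C_0 sends each edge [p,q] (with p < q) to q − p.
This gives a 9×27 integer matrix of rank 8; reducing to Smith normal form yields diagonal entries (1,1,1,1,1,1,1,1).

Boundary ∂_2: C_2 → C_1 maps a triangle to the signed sum of its edges. For instance
  ∂agh = gh − ah + ag,
  ∂bdg = dg − bg + bd.
This gives a 27×18 integer matrix of rank 18; reducing to Smith normal form yields diagonal entries (1,1,1,1,1,1,1,1,1,1,1,1,1,1,1,1,1,2).

Computing H_k = (kernel of ∂_k) / (image of ∂_{k+1}):

  H_0: rank C_0 − rank ∂_1 = 9 − 8 = 1, and the invariant factors of ∂_1 are all 1, so H_0 = Z.

(K is a triangulation of the Klein bottle.)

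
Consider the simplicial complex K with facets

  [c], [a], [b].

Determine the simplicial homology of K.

H_0 = Z^3.

Order the vertices as a < b < c. Listing each simplex with vertices in this order, K has dimension 0 with simplices:

  0-simplices (3): a, b, c

so the chain groups are C_0 ≅ Z^3.

Computing H_k = (kernel of ∂_k) / (image of ∂_{k+1}):

  H_0: rank C_0 − rank ∂_1 = 3 − 0 = 3, and there is no ∂_1, so H_0 ≅ Z^3.

(K is a triangulation of a set of 3 points.)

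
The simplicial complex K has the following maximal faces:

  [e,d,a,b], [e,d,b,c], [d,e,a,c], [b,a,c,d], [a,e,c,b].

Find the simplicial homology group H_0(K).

H_0 ≅ Z.

We work with the vertex ordering a < b < c < d < e. The simplices of K, each written with vertices in increasing order, are:

  0-simplices (5): a, b, c, d, e
  1-simplices (10): ab, ac, ad, ae, bc, bd, be, cd, ce, de
  2-simplices (10): abc, abd, abe, acd, ace, ade, bcd, bce, bde, cde
  3-simplices (5): abcd, abce, abde, acde, bcde

so the chain groups are C_0 ≅ Z^5, C_1 ≅ Z^10, C_2 ≅ Z^10, C_3 ≅ Z^5.

∂_1: C_1 → C_0 maps an edge to its endpoints' difference, ∂[p,q] = q − p.
The 5×10 boundary matrix has rank 4 and Smith normal form diag(1,1,1,1).

∂_2: C_2 → C_1 sends each 2-simplex [p,q,r] to [q,r] − [p,r] + [p,q]. For instance
  ∂abd = bd − ad + ab,
  ∂abc = bc − ac + ab.
The 10×10 boundary matrix has rank 6 and Smith normal form diag(1,1,1,1,1,1).

Boundary ∂_3: C_3 → C_2 sends each 3-simplex σ to the alternating sum Σ_i (−1)^i (σ with its i-th vertex removed). For instance
  ∂abce = bce − ace + abe − abc,
  ∂abde = bde − ade + abe − abd.
As a 10×5 matrix over Z this has rank 4, with invariant factors (1,1,1,1).

Reading off H_k = ker ∂_k / im ∂_{k+1}:

  H_0: rank C_0 − rank ∂_1 = 5 − 4 = 1, and the invariant factors of ∂_1 are all 1, so H_0 = Z.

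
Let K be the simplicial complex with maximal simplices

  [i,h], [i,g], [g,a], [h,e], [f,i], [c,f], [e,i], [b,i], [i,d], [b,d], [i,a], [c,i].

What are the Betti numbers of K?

Order the vertices as a < b < c < d < e < f < g < h < i. Listing each simplex with vertices in this order, K has dimension 1 with simplices:

  0-simplices (9): a, b, c, d, e, f, g, h, i
  1-simplices (12): ag, ai, bd, bi, cf, ci, di, eh, ei, fi, gi, hi

Hence C_0 ≅ Z^9, C_1 ≅ Z^12.

The boundary map ∂_1: C_1 → C_0 sends each edge [p,q] (with p < q) to q − p. For instance
  ∂eh = h − e.
This gives a 9×12 integer matrix of rank 8; reducing to Smith normal form yields diagonal entries (1,1,1,1,1,1,1,1).

Computing H_k = (kernel of ∂_k) / (image of ∂_{k+1}):

  H_0: rank C_0 − rank ∂_1 = 9 − 8 = 1, and the invariant factors of ∂_1 are all 1, so H_0 ≅ Z.
  H_1: rank ker ∂_1 − rank ∂_2 = (12 − 8) − 0 = 4, and there is no ∂_2, so H_1 ≅ Z^4.

(K is a triangulation of a wedge of 4 circles.)

Hence the Betti numbers are b_0 = 1, b_1 = 4.

b_0 = 1, b_1 = 4.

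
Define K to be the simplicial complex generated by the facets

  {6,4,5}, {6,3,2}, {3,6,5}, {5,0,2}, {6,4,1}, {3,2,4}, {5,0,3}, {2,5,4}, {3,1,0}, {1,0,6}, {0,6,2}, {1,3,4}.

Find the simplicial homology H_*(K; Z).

H_0 = Z,  H_1 = Z/2,  H_2 = 0.

Fix the vertex order 0 < 1 < 2 < 3 < 4 < 5 < 6 and write every simplex with vertices in increasing order. Then dim K = 2 and the simplices of K are:

  0-simplices (7): [0], [1], [2], [3], [4], [5], [6]
  1-simplices (18): [0,1], [0,2], [0,3], [0,5], [0,6], [1,3], [1,4], [1,6], [2,3], [2,4], [2,5], [2,6], [3,4], [3,5], [3,6], [4,5], [4,6], [5,6]
  2-simplices (12): [0,1,3], [0,1,6], [0,2,5], [0,2,6], [0,3,5], [1,3,4], [1,4,6], [2,3,4], [2,3,6], [2,4,5], [3,5,6], [4,5,6]

so the chain groups are C_0 ≅ Z^7, C_1 ≅ Z^18, C_2 ≅ Z^12.

Boundary ∂_1: C_1 → C_0 maps an edge to its endpoints' difference, ∂[p,q] = q − p.
As a 7×18 matrix over Z this has rank 6, with invariant factors (1,1,1,1,1,1).

Boundary ∂_2: C_2 → C_1 acts by ∂[p,q,r] = [q,r] − [p,r] + [p,q]. For instance
  ∂[4,5,6] = [5,6] − [4,6] + [4,5],
  ∂[2,4,5] = [4,5] − [2,5] + [2,4].
The 18×12 boundary matrix has rank 12 and Smith normal form diag(1,1,1,1,1,1,1,1,1,1,1,2).

Reading off H_k = ker ∂_k / im ∂_{k+1}:

  H_0: rank C_0 − rank ∂_1 = 7 − 6 = 1, and the invariant factors of ∂_1 are all 1, so H_0 ≅ Z.
  H_1: rank ker ∂_1 − rank ∂_2 = (18 − 6) − 12 = 0, and ∂_2 has invariant factor 2 > 1, so H_1 ≅ Z/2.
  H_2: rank ker ∂_2 − rank ∂_3 = (12 − 12) − 0 = 0, and there is no ∂_3, so H_2 ≅ 0.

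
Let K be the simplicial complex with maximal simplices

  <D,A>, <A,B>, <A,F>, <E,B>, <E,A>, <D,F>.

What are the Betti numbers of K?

b_0 = 1, b_1 = 2.

Take the total order A < B < D < E < F on the vertex set. Then K (dimension 1) consists of the simplices:

  0-simplices (5): A, B, D, E, F
  1-simplices (6): AB, AD, AE, AF, BE, DF

Hence C_0 ≅ Z^5, C_1 ≅ Z^6.

Boundary ∂_1: C_1 → C_0 sends each edge [p,q] (with p < q) to q − p.
This gives a 5×6 integer matrix of rank 4; reducing to Smith normal form yields diagonal entries (1,1,1,1).

Now H_k = ker ∂_k / im ∂_{k+1}, so:

  H_0: rank C_0 − rank ∂_1 = 5 − 4 = 1, and the invariant factors of ∂_1 are all 1, so H_0 ≅ Z.
  H_1: rank ker ∂_1 − rank ∂_2 = (6 − 4) − 0 = 2, and there is no ∂_2, so H_1 ≅ Z^2.

As a check, the Euler characteristic is 5 − 6 = -1, which agrees with 1 − 2 = -1.

Hence the Betti numbers are b_0 = 1, b_1 = 2.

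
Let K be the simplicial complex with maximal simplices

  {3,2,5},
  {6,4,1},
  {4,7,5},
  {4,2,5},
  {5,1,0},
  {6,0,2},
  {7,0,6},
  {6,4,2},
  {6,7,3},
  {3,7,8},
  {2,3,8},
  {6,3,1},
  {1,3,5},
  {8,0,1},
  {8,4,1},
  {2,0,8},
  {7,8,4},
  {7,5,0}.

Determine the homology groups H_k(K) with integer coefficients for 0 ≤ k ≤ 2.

H_0 = Z,  H_1 = Z^2,  H_2 = Z.

Order the vertices as 0 < 1 < 2 < 3 < 4 < 5 < 6 < 7 < 8. Listing each simplex with vertices in this order, K has dimension 2 with simplices:

  0-simplices (9): [0], [1], [2], [3], [4], [5], [6], [7], [8]
  1-simplices (27): (27 of them)
  2-simplices (18): [0,1,5], [0,1,8], [0,2,6], [0,2,8], [0,5,7], [0,6,7], [1,3,5], [1,3,6], [1,4,6], [1,4,8], [2,3,5], [2,3,8], [2,4,5], [2,4,6], [3,6,7], [3,7,8], [4,5,7], [4,7,8]

Hence C_0 ≅ Z^9, C_1 ≅ Z^27, C_2 ≅ Z^18.

The boundary map ∂_1: C_1 → C_0 sends each edge [p,q] (with p < q) to q − p.
This gives a 9×27 integer matrix of rank 8; reducing to Smith normal form yields diagonal entries (1,1,1,1,1,1,1,1).

Boundary ∂_2: C_2 → C_1 acts by ∂[p,q,r] = [q,r] − [p,r] + [p,q]. For instance
  ∂[2,4,6] = [4,6] − [2,6] + [2,4],
  ∂[1,3,6] = [3,6] − [1,6] + [1,3].
The resulting 27×18 matrix has rank 17, and its Smith normal form has invariant factors (1,1,1,1,1,1,1,1,1,1,1,1,1,1,1,1,1).

From H_k ≅ ker(∂_k) / im(∂_{k+1}) we obtain:

  H_0: rank C_0 − rank ∂_1 = 9 − 8 = 1, and the invariant factors of ∂_1 are all 1, so H_0 = Z.
  H_1: rank ker ∂_1 − rank ∂_2 = (27 − 8) − 17 = 2, and the invariant factors of ∂_2 are all 1, so H_1 = Z^2.
  H_2: rank ker ∂_2 − rank ∂_3 = (18 − 17) − 0 = 1, and there is no ∂_3, so H_2 = Z.

As a check, the Euler characteristic is 9 − 27 + 18 = 0, which agrees with 1 − 2 + 1 = 0.
(K is a triangulation of the torus T^2.)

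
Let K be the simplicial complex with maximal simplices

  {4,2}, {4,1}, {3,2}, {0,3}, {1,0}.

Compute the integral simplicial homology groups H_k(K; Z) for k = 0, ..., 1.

H_0 ≅ Z,  H_1 ≅ Z.

We work with the vertex ordering 0 < 1 < 2 < 3 < 4. The simplices of K, each written with vertices in increasing order, are:

  0-simplices (5): [0], [1], [2], [3], [4]
  1-simplices (5): [0,1], [0,3], [1,4], [2,3], [2,4]

giving chain groups C_0 ≅ Z^5, C_1 ≅ Z^5.

Boundary ∂_1: C_1 → C_0 sends each edge [p,q] (with p < q) to q − p. For instance
  ∂[1,4] = [4] − [1].
As a 5×5 matrix over Z this has rank 4, with invariant factors (1,1,1,1).

Reading off H_k = ker ∂_k / im ∂_{k+1}:

  H_0: rank C_0 − rank ∂_1 = 5 − 4 = 1, and the invariant factors of ∂_1 are all 1, so H_0 = Z.
  H_1: rank ker ∂_1 − rank ∂_2 = (5 − 4) − 0 = 1, and there is no ∂_2, so H_1 = Z.

(K is a triangulation of the circle S^1.)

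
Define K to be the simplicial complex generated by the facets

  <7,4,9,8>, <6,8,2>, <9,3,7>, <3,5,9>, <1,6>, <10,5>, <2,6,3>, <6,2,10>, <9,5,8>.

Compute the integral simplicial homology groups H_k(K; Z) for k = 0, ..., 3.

Take the total order 1 < 2 < 3 < 4 < 5 < 6 < 7 < 8 < 9 < 10 on the vertex set. Then K (dimension 3) consists of the simplices:

  0-simplices (10): [1], [2], [3], [4], [5], [6], [7], [8], [9], [10]
  1-simplices (20): [1,6], [2,3], [2,6], [2,8], [2,10], [3,5], [3,6], [3,7], [3,9], [4,7], [4,8], [4,9], [5,8], [5,9], [5,10], [6,8], [6,10], [7,8], [7,9], [8,9]
  2-simplices (10): [2,3,6], [2,6,8], [2,6,10], [3,5,9], [3,7,9], [4,7,8], [4,7,9], [4,8,9], [5,8,9], [7,8,9]
  3-simplices (1): [4,7,8,9]

giving chain groups C_0 ≅ Z^10, C_1 ≅ Z^20, C_2 ≅ Z^10, C_3 ≅ Z^1.

The boundary map ∂_1: C_1 → C_0 maps an edge to its endpoints' difference, ∂[p,q] = q − p. For instance
  ∂[2,3] = [3] − [2].
As a 10×20 matrix over Z this has rank 9, with invariant factors (1,1,1,1,1,1,1,1,1).

The boundary map ∂_2: C_2 → C_1 maps a triangle to the signed sum of its edges. For instance
  ∂[3,7,9] = [7,9] − [3,9] + [3,7],
  ∂[2,6,8] = [6,8] − [2,8] + [2,6].
The 20×10 boundary matrix has rank 9 and Smith normal form diag(1,1,1,1,1,1,1,1,1).

Boundary ∂_3: C_3 → C_2 sends each 3-simplex σ to the alternating sum Σ_i (−1)^i (σ with its i-th vertex removed). For instance
  ∂[4,7,8,9] = [7,8,9] − [4,8,9] + [4,7,9] − [4,7,8].
This gives a 10×1 integer matrix of rank 1; reducing to Smith normal form yields diagonal entries (1).

From H_k ≅ ker(∂_k) / im(∂_{k+1}) we obtain:

  H_0: rank C_0 − rank ∂_1 = 10 − 9 = 1, and the invariant factors of ∂_1 are all 1, so H_0 ≅ Z.
  H_1: rank ker ∂_1 − rank ∂_2 = (20 − 9) − 9 = 2, and the invariant factors of ∂_2 are all 1, so H_1 ≅ Z^2.
  H_2: rank ker ∂_2 − rank ∂_3 = (10 − 9) − 1 = 0, and the invariant factors of ∂_3 are all 1, so H_2 ≅ 0.
  H_3: rank ker ∂_3 − rank ∂_4 = (1 − 1) − 0 = 0, and there is no ∂_4, so H_3 ≅ 0.

As a check, the Euler characteristic is 10 − 20 + 10 − 1 = -1, which agrees with 1 − 2 + 0 − 0 = -1.

H_0 = Z,  H_1 = Z^2,  H_2 = 0,  H_3 = 0.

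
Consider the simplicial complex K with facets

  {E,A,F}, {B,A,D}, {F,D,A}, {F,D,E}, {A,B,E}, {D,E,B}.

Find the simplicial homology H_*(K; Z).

K has 5 vertices, 9 edges, 6 triangles.
rank ∂_0 = 0, rank ∂_1 = 4 ⇒ b_0 = 5 − 0 − 4 = 1; all invariant factors of ∂_1 are 1 so no torsion. So H_0 ≅ Z.
rank ∂_1 = 4, rank ∂_2 = 5 ⇒ b_1 = 9 − 4 − 5 = 0; all invariant factors of ∂_2 are 1 so no torsion. So H_1 ≅ 0.
rank ∂_2 = 5, rank ∂_3 = 0 ⇒ b_2 = 6 − 5 − 0 = 1. So H_2 ≅ Z.

H_0 = Z,  H_1 = 0,  H_2 = Z.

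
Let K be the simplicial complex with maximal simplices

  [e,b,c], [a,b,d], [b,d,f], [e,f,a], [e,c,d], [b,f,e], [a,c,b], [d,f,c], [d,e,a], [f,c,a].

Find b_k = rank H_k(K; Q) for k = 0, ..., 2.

Take the total order a < b < c < d < e < f on the vertex set. Then K (dimension 2) consists of the simplices:

  0-simplices (6): a, b, c, d, e, f
  1-simplices (15): ab, ac, ad, ae, af, bc, bd, be, bf, cd, ce, cf, de, df, ef
  2-simplices (10): abc, abd, acf, ade, aef, bce, bdf, bef, cde, cdf

so the chain groups are C_0 ≅ Z^6, C_1 ≅ Z^15, C_2 ≅ Z^10.

∂_1: C_1 → C_0 sends each edge [p,q] (with p < q) to q − p. For instance
  ∂de = e − d.
The resulting 6×15 matrix has rank 5, and its Smith normal form has invariant factors (1,1,1,1,1).

∂_2: C_2 → C_1 sends each 2-simplex [p,q,r] to [q,r] − [p,r] + [p,q]. For instance
  ∂cdf = df − cf + cd,
  ∂bdf = df − bf + bd.
As a 15×10 matrix over Z this has rank 10, with invariant factors (1,1,1,1,1,1,1,1,1,2).

Reading off H_k = ker ∂_k / im ∂_{k+1}:

  H_0: rank C_0 − rank ∂_1 = 6 − 5 = 1, and the invariant factors of ∂_1 are all 1, so H_0 = Z.
  H_1: rank ker ∂_1 − rank ∂_2 = (15 − 5) − 10 = 0, and ∂_2 has invariant factor 2 > 1, so H_1 = Z/2.
  H_2: rank ker ∂_2 − rank ∂_3 = (10 − 10) − 0 = 0, and there is no ∂_3, so H_2 = 0.

(K is a triangulation of the real projective plane RP^2.)

Hence the Betti numbers are b_0 = 1, b_1 = 0, b_2 = 0.

b_0 = 1, b_1 = 0, b_2 = 0.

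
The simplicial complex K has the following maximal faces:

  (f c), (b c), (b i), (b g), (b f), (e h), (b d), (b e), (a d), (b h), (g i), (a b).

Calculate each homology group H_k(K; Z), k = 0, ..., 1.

H_0 = Z,  H_1 = Z^4.

We work with the vertex ordering a < b < c < d < e < f < g < h < i. The simplices of K, each written with vertices in increasing order, are:

  0-simplices (9): a, b, c, d, e, f, g, h, i
  1-simplices (12): ab, ad, bc, bd, be, bf, bg, bh, bi, cf, eh, gi

giving chain groups C_0 ≅ Z^9, C_1 ≅ Z^12.

Boundary ∂_1: C_1 → C_0 sends each edge [p,q] (with p < q) to q − p.
As a 9×12 matrix over Z this has rank 8, with invariant factors (1,1,1,1,1,1,1,1).

From H_k ≅ ker(∂_k) / im(∂_{k+1}) we obtain:

  H_0: rank C_0 − rank ∂_1 = 9 − 8 = 1, and the invariant factors of ∂_1 are all 1, so H_0 ≅ Z.
  H_1: rank ker ∂_1 − rank ∂_2 = (12 − 8) − 0 = 4, and there is no ∂_2, so H_1 ≅ Z^4.

As a check, the Euler characteristic is 9 − 12 = -3, which agrees with 1 − 4 = -3.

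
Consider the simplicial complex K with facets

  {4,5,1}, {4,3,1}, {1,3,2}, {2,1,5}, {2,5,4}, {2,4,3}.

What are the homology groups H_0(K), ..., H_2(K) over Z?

K has 5 vertices, 9 edges, 6 triangles.
rank ∂_0 = 0, rank ∂_1 = 4 ⇒ b_0 = 5 − 0 − 4 = 1; all invariant factors of ∂_1 are 1 so no torsion. So H_0 = Z.
rank ∂_1 = 4, rank ∂_2 = 5 ⇒ b_1 = 9 − 4 − 5 = 0; all invariant factors of ∂_2 are 1 so no torsion. So H_1 = 0.
rank ∂_2 = 5, rank ∂_3 = 0 ⇒ b_2 = 6 − 5 − 0 = 1. So H_2 = Z.

H_0 = Z,  H_1 = 0,  H_2 = Z.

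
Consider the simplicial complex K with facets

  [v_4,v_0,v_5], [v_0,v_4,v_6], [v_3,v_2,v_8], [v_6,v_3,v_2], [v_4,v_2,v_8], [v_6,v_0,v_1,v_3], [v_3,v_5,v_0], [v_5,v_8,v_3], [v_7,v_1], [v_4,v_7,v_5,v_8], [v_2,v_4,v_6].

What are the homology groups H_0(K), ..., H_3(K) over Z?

K has 9 vertices, 22 edges, 16 triangles, 2 3-simplices.
rank ∂_0 = 0, rank ∂_1 = 8 ⇒ b_0 = 9 − 0 − 8 = 1; all invariant factors of ∂_1 are 1 so no torsion. So H_0 ≅ Z.
rank ∂_1 = 8, rank ∂_2 = 13 ⇒ b_1 = 22 − 8 − 13 = 1; all invariant factors of ∂_2 are 1 so no torsion. So H_1 ≅ Z.
rank ∂_2 = 13, rank ∂_3 = 2 ⇒ b_2 = 16 − 13 − 2 = 1; all invariant factors of ∂_3 are 1 so no torsion. So H_2 ≅ Z.
rank ∂_3 = 2, rank ∂_4 = 0 ⇒ b_3 = 2 − 2 − 0 = 0. So H_3 ≅ 0.

H_0 = Z,  H_1 = Z,  H_2 = Z,  H_3 = 0.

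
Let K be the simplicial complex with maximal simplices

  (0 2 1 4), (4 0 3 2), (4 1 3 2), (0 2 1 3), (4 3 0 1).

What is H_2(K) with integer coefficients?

H_2 ≅ 0.

Order the vertices as 0 < 1 < 2 < 3 < 4. Listing each simplex with vertices in this order, K has dimension 3 with simplices:

  0-simplices (5): [0], [1], [2], [3], [4]
  1-simplices (10): [0,1], [0,2], [0,3], [0,4], [1,2], [1,3], [1,4], [2,3], [2,4], [3,4]
  2-simplices (10): [0,1,2], [0,1,3], [0,1,4], [0,2,3], [0,2,4], [0,3,4], [1,2,3], [1,2,4], [1,3,4], [2,3,4]
  3-simplices (5): [0,1,2,3], [0,1,2,4], [0,1,3,4], [0,2,3,4], [1,2,3,4]

so the chain groups are C_0 ≅ Z^5, C_1 ≅ Z^10, C_2 ≅ Z^10, C_3 ≅ Z^5.

∂_1: C_1 → C_0 sends each edge [p,q] (with p < q) to q − p. For instance
  ∂[1,3] = [3] − [1].
As a 5×10 matrix over Z this has rank 4, with invariant factors (1,1,1,1).

The boundary map ∂_2: C_2 → C_1 acts by ∂[p,q,r] = [q,r] − [p,r] + [p,q]. For instance
  ∂[0,1,2] = [1,2] − [0,2] + [0,1],
  ∂[0,3,4] = [3,4] − [0,4] + [0,3].
This gives a 10×10 integer matrix of rank 6; reducing to Smith normal form yields diagonal entries (1,1,1,1,1,1).

The boundary map ∂_3: C_3 → C_2 sends each 3-simplex σ to the alternating sum Σ_i (−1)^i (σ with its i-th vertex removed). For instance
  ∂[1,2,3,4] = [2,3,4] − [1,3,4] + [1,2,4] − [1,2,3],
  ∂[0,1,2,4] = [1,2,4] − [0,2,4] + [0,1,4] − [0,1,2].
The resulting 10×5 matrix has rank 4, and its Smith normal form has invariant factors (1,1,1,1).

Reading off H_k = ker ∂_k / im ∂_{k+1}:

  H_2: rank ker ∂_2 − rank ∂_3 = (10 − 6) − 4 = 0, and the invariant factors of ∂_3 are all 1, so H_2 = 0.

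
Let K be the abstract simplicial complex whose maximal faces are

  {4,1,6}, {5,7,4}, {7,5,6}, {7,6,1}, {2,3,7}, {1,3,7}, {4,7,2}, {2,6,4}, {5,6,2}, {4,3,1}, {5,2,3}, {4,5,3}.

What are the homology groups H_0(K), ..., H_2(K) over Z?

H_0 = Z,  H_1 = Z/2,  H_2 = 0.

Fix the vertex order 1 < 2 < 3 < 4 < 5 < 6 < 7 and write every simplex with vertices in increasing order. Then dim K = 2 and the simplices of K are:

  0-simplices (7): [1], [2], [3], [4], [5], [6], [7]
  1-simplices (18): [1,3], [1,4], [1,6], [1,7], [2,3], [2,4], [2,5], [2,6], [2,7], [3,4], [3,5], [3,7], [4,5], [4,6], [4,7], [5,6], [5,7], [6,7]
  2-simplices (12): [1,3,4], [1,3,7], [1,4,6], [1,6,7], [2,3,5], [2,3,7], [2,4,6], [2,4,7], [2,5,6], [3,4,5], [4,5,7], [5,6,7]

so the chain groups are C_0 ≅ Z^7, C_1 ≅ Z^18, C_2 ≅ Z^12.

The boundary map ∂_1: C_1 → C_0 sends each edge [p,q] (with p < q) to q − p. For instance
  ∂[1,4] = [4] − [1].
As a 7×18 matrix over Z this has rank 6, with invariant factors (1,1,1,1,1,1).

The boundary map ∂_2: C_2 → C_1 maps a triangle to the signed sum of its edges. For instance
  ∂[1,4,6] = [4,6] − [1,6] + [1,4],
  ∂[4,5,7] = [5,7] − [4,7] + [4,5].
The resulting 18×12 matrix has rank 12, and its Smith normal form has invariant factors (1,1,1,1,1,1,1,1,1,1,1,2).

Now H_k = ker ∂_k / im ∂_{k+1}, so:

  H_0: rank C_0 − rank ∂_1 = 7 − 6 = 1, and the invariant factors of ∂_1 are all 1, so H_0 ≅ Z.
  H_1: rank ker ∂_1 − rank ∂_2 = (18 − 6) − 12 = 0, and ∂_2 has invariant factor 2 > 1, so H_1 ≅ Z/2.
  H_2: rank ker ∂_2 − rank ∂_3 = (12 − 12) − 0 = 0, and there is no ∂_3, so H_2 ≅ 0.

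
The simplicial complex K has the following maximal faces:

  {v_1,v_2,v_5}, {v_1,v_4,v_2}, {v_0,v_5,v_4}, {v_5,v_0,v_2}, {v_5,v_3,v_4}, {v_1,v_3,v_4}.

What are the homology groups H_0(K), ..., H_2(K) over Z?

Take the total order v_0 < v_1 < v_2 < v_3 < v_4 < v_5 on the vertex set. Then K (dimension 2) consists of the simplices:

  0-simplices (6): [v_0], [v_1], [v_2], [v_3], [v_4], [v_5]
  1-simplices (12): [v_0,v_2], [v_0,v_4], [v_0,v_5], [v_1,v_2], [v_1,v_3], [v_1,v_4], [v_1,v_5], [v_2,v_4], [v_2,v_5], [v_3,v_4], [v_3,v_5], [v_4,v_5]
  2-simplices (6): [v_0,v_2,v_5], [v_0,v_4,v_5], [v_1,v_2,v_4], [v_1,v_2,v_5], [v_1,v_3,v_4], [v_3,v_4,v_5]

giving chain groups C_0 ≅ Z^6, C_1 ≅ Z^12, C_2 ≅ Z^6.

∂_1: C_1 → C_0 sends each edge [p,q] (with p < q) to q − p. For instance
  ∂[v_2,v_4] = [v_4] − [v_2].
As a 6×12 matrix over Z this has rank 5, with invariant factors (1,1,1,1,1).

Boundary ∂_2: C_2 → C_1 sends each 2-simplex [p,q,r] to [q,r] − [p,r] + [p,q]. For instance
  ∂[v_3,v_4,v_5] = [v_4,v_5] − [v_3,v_5] + [v_3,v_4],
  ∂[v_1,v_3,v_4] = [v_3,v_4] − [v_1,v_4] + [v_1,v_3].
The resulting 12×6 matrix has rank 6, and its Smith normal form has invariant factors (1,1,1,1,1,1).

Now H_k = ker ∂_k / im ∂_{k+1}, so:

  H_0: rank C_0 − rank ∂_1 = 6 − 5 = 1, and the invariant factors of ∂_1 are all 1, so H_0 = Z.
  H_1: rank ker ∂_1 − rank ∂_2 = (12 − 5) − 6 = 1, and the invariant factors of ∂_2 are all 1, so H_1 = Z.
  H_2: rank ker ∂_2 − rank ∂_3 = (6 − 6) − 0 = 0, and there is no ∂_3, so H_2 = 0.

H_0 ≅ Z,  H_1 ≅ Z,  H_2 = 0.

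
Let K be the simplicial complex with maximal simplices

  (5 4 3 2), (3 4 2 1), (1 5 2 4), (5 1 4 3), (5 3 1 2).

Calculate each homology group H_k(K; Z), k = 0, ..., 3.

Take the total order 1 < 2 < 3 < 4 < 5 on the vertex set. Then K (dimension 3) consists of the simplices:

  0-simplices (5): [1], [2], [3], [4], [5]
  1-simplices (10): [1,2], [1,3], [1,4], [1,5], [2,3], [2,4], [2,5], [3,4], [3,5], [4,5]
  2-simplices (10): [1,2,3], [1,2,4], [1,2,5], [1,3,4], [1,3,5], [1,4,5], [2,3,4], [2,3,5], [2,4,5], [3,4,5]
  3-simplices (5): [1,2,3,4], [1,2,3,5], [1,2,4,5], [1,3,4,5], [2,3,4,5]

Hence C_0 ≅ Z^5, C_1 ≅ Z^10, C_2 ≅ Z^10, C_3 ≅ Z^5.

∂_1: C_1 → C_0 is given by ∂[p,q] = [q] − [p].
As a 5×10 matrix over Z this has rank 4, with invariant factors (1,1,1,1).

Boundary ∂_2: C_2 → C_1 sends each 2-simplex [p,q,r] to [q,r] − [p,r] + [p,q]. For instance
  ∂[2,4,5] = [4,5] − [2,5] + [2,4],
  ∂[1,2,3] = [2,3] − [1,3] + [1,2].
The resulting 10×10 matrix has rank 6, and its Smith normal form has invariant factors (1,1,1,1,1,1).

The boundary map ∂_3: C_3 → C_2 sends each 3-simplex σ to the alternating sum Σ_i (−1)^i (σ with its i-th vertex removed). For instance
  ∂[2,3,4,5] = [3,4,5] − [2,4,5] + [2,3,5] − [2,3,4],
  ∂[1,2,3,5] = [2,3,5] − [1,3,5] + [1,2,5] − [1,2,3].
The resulting 10×5 matrix has rank 4, and its Smith normal form has invariant factors (1,1,1,1).

From H_k ≅ ker(∂_k) / im(∂_{k+1}) we obtain:

  H_0: rank C_0 − rank ∂_1 = 5 − 4 = 1, and the invariant factors of ∂_1 are all 1, so H_0 ≅ Z.
  H_1: rank ker ∂_1 − rank ∂_2 = (10 − 4) − 6 = 0, and the invariant factors of ∂_2 are all 1, so H_1 ≅ 0.
  H_2: rank ker ∂_2 − rank ∂_3 = (10 − 6) − 4 = 0, and the invariant factors of ∂_3 are all 1, so H_2 ≅ 0.
  H_3: rank ker ∂_3 − rank ∂_4 = (5 − 4) − 0 = 1, and there is no ∂_4, so H_3 ≅ Z.

(K is a triangulation of the 3-sphere S^3.)

H_0 = Z,  H_1 = 0,  H_2 = 0,  H_3 = Z.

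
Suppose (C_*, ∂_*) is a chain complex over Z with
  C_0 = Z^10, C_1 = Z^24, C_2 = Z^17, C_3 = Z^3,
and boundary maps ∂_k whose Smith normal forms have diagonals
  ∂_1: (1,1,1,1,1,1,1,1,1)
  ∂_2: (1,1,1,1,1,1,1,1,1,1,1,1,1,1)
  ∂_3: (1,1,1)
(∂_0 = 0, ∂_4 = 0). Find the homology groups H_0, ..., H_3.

H_0 ≅ Z,  H_1 ≅ Z,  H_2 = 0,  H_3 = 0.

H_0: b_0 = 10 − 0 − 9 = 1; torsion from ∂_1 factors > 1: none. So H_0 ≅ Z.
H_1: b_1 = 24 − 9 − 14 = 1; torsion from ∂_2 factors > 1: none. So H_1 ≅ Z.
H_2: b_2 = 17 − 14 − 3 = 0; torsion from ∂_3 factors > 1: none. So H_2 ≅ 0.
H_3: b_3 = 3 − 3 − 0 = 0; torsion from ∂_4 factors > 1: none. So H_3 ≅ 0.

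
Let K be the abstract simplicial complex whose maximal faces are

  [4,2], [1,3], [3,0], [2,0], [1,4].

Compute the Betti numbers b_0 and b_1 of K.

b_0 = 1, b_1 = 1.

We work with the vertex ordering 0 < 1 < 2 < 3 < 4. The simplices of K, each written with vertices in increasing order, are:

  0-simplices (5): [0], [1], [2], [3], [4]
  1-simplices (5): [0,2], [0,3], [1,3], [1,4], [2,4]

Hence C_0 ≅ Z^5, C_1 ≅ Z^5.

The boundary map ∂_1: C_1 → C_0 is given by ∂[p,q] = [q] − [p]. For instance
  ∂[0,2] = [2] − [0].
As a 5×5 matrix over Z this has rank 4, with invariant factors (1,1,1,1).

Reading off H_k = ker ∂_k / im ∂_{k+1}:

  H_0: rank C_0 − rank ∂_1 = 5 − 4 = 1, and the invariant factors of ∂_1 are all 1, so H_0 ≅ Z.
  H_1: rank ker ∂_1 − rank ∂_2 = (5 − 4) − 0 = 1, and there is no ∂_2, so H_1 ≅ Z.

Hence the Betti numbers are b_0 = 1, b_1 = 1.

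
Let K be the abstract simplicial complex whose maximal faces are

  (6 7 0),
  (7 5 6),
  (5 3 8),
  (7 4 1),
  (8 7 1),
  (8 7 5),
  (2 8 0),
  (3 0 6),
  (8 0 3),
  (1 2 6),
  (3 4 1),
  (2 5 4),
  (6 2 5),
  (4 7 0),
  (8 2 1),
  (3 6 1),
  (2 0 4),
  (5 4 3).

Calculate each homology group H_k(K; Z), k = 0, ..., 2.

H_0 ≅ Z,  H_1 ≅ Z^2,  H_2 ≅ Z.

We work with the vertex ordering 0 < 1 < 2 < 3 < 4 < 5 < 6 < 7 < 8. The simplices of K, each written with vertices in increasing order, are:

  0-simplices (9): [0], [1], [2], [3], [4], [5], [6], [7], [8]
  1-simplices (27): (27 of them)
  2-simplices (18): [0,2,4], [0,2,8], [0,3,6], [0,3,8], [0,4,7], [0,6,7], [1,2,6], [1,2,8], [1,3,4], [1,3,6], [1,4,7], [1,7,8], [2,4,5], [2,5,6], [3,4,5], [3,5,8], [5,6,7], [5,7,8]

giving chain groups C_0 ≅ Z^9, C_1 ≅ Z^27, C_2 ≅ Z^18.

Boundary ∂_1: C_1 → C_0 maps an edge to its endpoints' difference, ∂[p,q] = q − p. For instance
  ∂[0,4] = [4] − [0].
The resulting 9×27 matrix has rank 8, and its Smith normal form has invariant factors (1,1,1,1,1,1,1,1).

∂_2: C_2 → C_1 maps a triangle to the signed sum of its edges. For instance
  ∂[0,4,7] = [4,7] − [0,7] + [0,4],
  ∂[0,2,4] = [2,4] − [0,4] + [0,2].
The resulting 27×18 matrix has rank 17, and its Smith normal form has invariant factors (1,1,1,1,1,1,1,1,1,1,1,1,1,1,1,1,1).

Reading off H_k = ker ∂_k / im ∂_{k+1}:

  H_0: rank C_0 − rank ∂_1 = 9 − 8 = 1, and the invariant factors of ∂_1 are all 1, so H_0 ≅ Z.
  H_1: rank ker ∂_1 − rank ∂_2 = (27 − 8) − 17 = 2, and the invariant factors of ∂_2 are all 1, so H_1 ≅ Z^2.
  H_2: rank ker ∂_2 − rank ∂_3 = (18 − 17) − 0 = 1, and there is no ∂_3, so H_2 ≅ Z.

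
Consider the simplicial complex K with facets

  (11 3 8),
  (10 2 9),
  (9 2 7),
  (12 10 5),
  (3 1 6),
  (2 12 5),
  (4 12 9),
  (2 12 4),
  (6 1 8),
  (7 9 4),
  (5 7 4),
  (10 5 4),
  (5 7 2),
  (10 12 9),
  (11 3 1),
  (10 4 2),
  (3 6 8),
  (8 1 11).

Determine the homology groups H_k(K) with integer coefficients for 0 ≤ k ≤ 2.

Take the total order 1 < 2 < 3 < 4 < 5 < 6 < 7 < 8 < 9 < 10 < 11 < 12 on the vertex set. Then K (dimension 2) consists of the simplices:

  0-simplices (12): [1], [2], [3], [4], [5], [6], [7], [8], [9], [10], [11], [12]
  1-simplices (27): (27 of them)
  2-simplices (18): (18 of them)

so the chain groups are C_0 ≅ Z^12, C_1 ≅ Z^27, C_2 ≅ Z^18.

Boundary ∂_1: C_1 → C_0 sends each edge [p,q] (with p < q) to q − p. For instance
  ∂[10,12] = [12] − [10].
This gives a 12×27 integer matrix of rank 10; reducing to Smith normal form yields diagonal entries (1,1,1,1,1,1,1,1,1,1).

∂_2: C_2 → C_1 acts by ∂[p,q,r] = [q,r] − [p,r] + [p,q]. For instance
  ∂[2,5,12] = [5,12] − [2,12] + [2,5],
  ∂[4,5,10] = [5,10] − [4,10] + [4,5].
The resulting 27×18 matrix has rank 17, and its Smith normal form has invariant factors (1,1,1,1,1,1,1,1,1,1,1,1,1,1,1,1,2).

Now H_k = ker ∂_k / im ∂_{k+1}, so:

  H_0: rank C_0 − rank ∂_1 = 12 − 10 = 2, and the invariant factors of ∂_1 are all 1, so H_0 ≅ Z^2.
  H_1: rank ker ∂_1 − rank ∂_2 = (27 − 10) − 17 = 0, and ∂_2 has invariant factor 2 > 1, so H_1 ≅ Z/2.
  H_2: rank ker ∂_2 − rank ∂_3 = (18 − 17) − 0 = 1, and there is no ∂_3, so H_2 ≅ Z.

As a check, the Euler characteristic is 12 − 27 + 18 = 3, which agrees with 2 − 0 + 1 = 3.

H_0 ≅ Z^2,  H_1 ≅ Z/2,  H_2 ≅ Z.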